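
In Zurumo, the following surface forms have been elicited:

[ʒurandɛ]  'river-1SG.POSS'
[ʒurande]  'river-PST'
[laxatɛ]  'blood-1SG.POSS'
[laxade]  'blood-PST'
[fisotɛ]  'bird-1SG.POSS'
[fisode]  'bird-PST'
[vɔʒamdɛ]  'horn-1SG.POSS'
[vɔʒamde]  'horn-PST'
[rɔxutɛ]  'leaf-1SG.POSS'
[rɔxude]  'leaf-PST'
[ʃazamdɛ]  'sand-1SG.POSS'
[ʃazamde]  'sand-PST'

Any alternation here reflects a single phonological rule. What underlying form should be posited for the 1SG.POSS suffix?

The 1SG.POSS morpheme has two allomorphs, [-dɛ] and [-tɛ].
The PST suffix, which begins with [d], is invariant after every stem; so [d] is not altered by any rule here.
So the underlying form is /-tɛ/, and voiceless stops become voiced after a nasal.

/-tɛ/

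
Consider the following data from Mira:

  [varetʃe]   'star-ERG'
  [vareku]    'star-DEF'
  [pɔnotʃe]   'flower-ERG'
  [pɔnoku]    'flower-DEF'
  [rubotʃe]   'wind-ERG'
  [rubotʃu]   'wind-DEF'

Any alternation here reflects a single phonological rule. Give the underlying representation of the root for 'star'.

'star' shows [tʃ] ~ [k] at the end of the stem ([varetʃe] vs [vareku]).
If /tʃ/ were underlying and a rule turned it into [k] before the DEF suffix, 'wind' would also alternate; but it has [tʃ] in both [rubotʃe] and [rubotʃu].
Therefore /k/ is basic and [tʃ] is derived by palatalization before a front vowel (/k/ becomes palato-alveolar [tʃ] before a front vowel).
The underlying form of 'star' is therefore /varek/.

/varek/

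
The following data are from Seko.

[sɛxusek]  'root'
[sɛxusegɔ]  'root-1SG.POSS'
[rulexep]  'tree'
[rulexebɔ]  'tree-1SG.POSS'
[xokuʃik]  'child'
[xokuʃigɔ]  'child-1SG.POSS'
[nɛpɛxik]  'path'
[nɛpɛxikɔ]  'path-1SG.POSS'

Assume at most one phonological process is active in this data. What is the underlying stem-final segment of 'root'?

/g/

The root 'root' surfaces as [sɛxusek] and [sɛxusegɔ], with a stem-final [k] ~ [g] alternation.
Compare 'path', with invariant [k] in [nɛpɛxik] and [nɛpɛxikɔ]: an analysis with underlying /k/ and a rule producing [g] before the 1SG.POSS suffix would wrongly predict alternation here too.
Therefore /g/ is basic and [k] is derived by word-final obstruent devoicing (voiced obstruents become voiceless word-finally).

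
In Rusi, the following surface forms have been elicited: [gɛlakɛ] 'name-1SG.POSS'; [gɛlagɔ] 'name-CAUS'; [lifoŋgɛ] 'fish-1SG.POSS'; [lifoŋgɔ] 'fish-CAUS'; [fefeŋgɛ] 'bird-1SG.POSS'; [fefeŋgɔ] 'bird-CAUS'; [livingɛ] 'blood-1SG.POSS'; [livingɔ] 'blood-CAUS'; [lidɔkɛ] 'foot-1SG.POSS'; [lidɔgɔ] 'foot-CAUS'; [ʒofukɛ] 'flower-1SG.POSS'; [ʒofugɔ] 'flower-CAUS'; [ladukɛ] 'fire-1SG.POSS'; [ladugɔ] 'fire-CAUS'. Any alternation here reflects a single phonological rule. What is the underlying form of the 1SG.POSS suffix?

/-kɛ/

The 1SG.POSS morpheme has two allomorphs, [-gɛ] and [-kɛ].
The CAUS suffix, which begins with [g], is invariant after every stem; so [g] is not altered by any rule here.
So the underlying form is /-kɛ/, and voiceless stops become voiced after a nasal.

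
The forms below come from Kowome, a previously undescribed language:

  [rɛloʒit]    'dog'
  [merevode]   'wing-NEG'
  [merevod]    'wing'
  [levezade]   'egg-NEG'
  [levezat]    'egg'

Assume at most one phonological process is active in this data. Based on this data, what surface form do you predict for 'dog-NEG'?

The root 'egg' surfaces as [levezade] and [levezat], with a stem-final [d] ~ [t] alternation.
Compare 'wing', with invariant [d] in [merevode] and [merevod]: an analysis with underlying /d/ and a rule producing [t] in isolation would wrongly predict alternation here too.
The underlying segment must be /t/; voiceless stops become voiced between vowels, yielding [d] there.
The one attested form of 'dog', [rɛloʒit], shows underlying /rɛloʒit/. Applying the same rule between vowels gives [rɛloʒide].

[rɛloʒide]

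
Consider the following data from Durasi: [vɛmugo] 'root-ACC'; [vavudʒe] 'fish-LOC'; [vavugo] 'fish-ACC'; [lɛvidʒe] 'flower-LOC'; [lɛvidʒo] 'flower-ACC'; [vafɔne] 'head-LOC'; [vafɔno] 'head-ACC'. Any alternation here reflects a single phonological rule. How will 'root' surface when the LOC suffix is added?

In [vavudʒe] and [vavugo] the final segment of 'fish' alternates: [dʒ] ~ [g].
Compare 'flower', with invariant [dʒ] in [lɛvidʒe] and [lɛvidʒo]: an analysis with underlying /dʒ/ and a rule producing [g] before the ACC suffix would wrongly predict alternation here too.
Therefore /g/ is basic and [dʒ] is derived by palatalization before a front vowel (/g/ becomes palato-alveolar [dʒ] before a front vowel).
The one attested form of 'root', [vɛmugo], shows underlying /vɛmug/. Applying the same rule before a front vowel gives [vɛmudʒe].

[vɛmudʒe]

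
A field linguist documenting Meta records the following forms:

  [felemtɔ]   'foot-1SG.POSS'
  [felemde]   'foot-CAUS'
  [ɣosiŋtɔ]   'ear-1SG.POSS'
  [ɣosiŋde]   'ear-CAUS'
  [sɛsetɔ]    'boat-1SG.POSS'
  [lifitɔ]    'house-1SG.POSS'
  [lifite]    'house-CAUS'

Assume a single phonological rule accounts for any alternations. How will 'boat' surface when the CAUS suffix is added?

The CAUS suffix surfaces as [-de] and [-te], depending on the final segment of the stem.
By contrast the 1SG.POSS suffix keeps its initial [t] throughout — that segment must be underlying.
The CAUS suffix is therefore /-de/ underlyingly, with post-vocalic devoicing: voiced stops become voiceless after a vowel.
After 'boat', which ends in a vowel, the suffix surfaces as [-te], giving [sɛsete].

[sɛsete]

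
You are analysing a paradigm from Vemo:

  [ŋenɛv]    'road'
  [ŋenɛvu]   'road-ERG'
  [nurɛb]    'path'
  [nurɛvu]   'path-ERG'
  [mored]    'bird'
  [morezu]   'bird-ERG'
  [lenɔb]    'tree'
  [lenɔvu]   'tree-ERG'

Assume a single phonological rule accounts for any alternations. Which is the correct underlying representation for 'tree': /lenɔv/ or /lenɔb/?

/lenɔb/

In [lenɔb] and [lenɔvu] the final segment of 'tree' alternates: [b] ~ [v].
But 'road' keeps [v] in both environments ([ŋenɛv], [ŋenɛvu]), so there is no rule changing /v/ to [b] in isolation.
The alternation reflects intervocalic spirantization: voiced stops become fricatives between vowels. /b/ is underlying.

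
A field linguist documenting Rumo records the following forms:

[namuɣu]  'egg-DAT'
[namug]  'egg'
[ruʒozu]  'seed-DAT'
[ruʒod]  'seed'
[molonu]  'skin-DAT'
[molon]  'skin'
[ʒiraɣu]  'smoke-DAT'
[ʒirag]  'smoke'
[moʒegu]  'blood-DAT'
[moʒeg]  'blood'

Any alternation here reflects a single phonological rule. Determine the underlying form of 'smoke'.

/ʒiraɣ/

The stem for 'smoke' ends in [ɣ] in [ʒiraɣu] but [g] in [ʒirag].
The stem 'blood' ([moʒegu], [moʒeg]) shows [g] unchanged in both environments, so [g] cannot be basic with [ɣ] derived before the DAT suffix.
The alternation reflects word-final hardening: voiced fricatives become stops word-finally. /ɣ/ is underlying.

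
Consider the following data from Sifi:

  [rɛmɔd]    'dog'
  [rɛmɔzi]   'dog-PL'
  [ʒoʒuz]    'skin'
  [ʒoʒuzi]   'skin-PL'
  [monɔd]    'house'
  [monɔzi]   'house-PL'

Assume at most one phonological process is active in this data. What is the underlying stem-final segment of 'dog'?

In [rɛmɔd] and [rɛmɔzi] the final segment of 'dog' alternates: [d] ~ [z].
The stem 'skin' ([ʒoʒuz], [ʒoʒuzi]) shows [z] unchanged in both environments, so [z] cannot be basic with [d] derived in isolation.
The underlying segment must be /d/; voiced stops become fricatives between vowels, yielding [z] there.

/d/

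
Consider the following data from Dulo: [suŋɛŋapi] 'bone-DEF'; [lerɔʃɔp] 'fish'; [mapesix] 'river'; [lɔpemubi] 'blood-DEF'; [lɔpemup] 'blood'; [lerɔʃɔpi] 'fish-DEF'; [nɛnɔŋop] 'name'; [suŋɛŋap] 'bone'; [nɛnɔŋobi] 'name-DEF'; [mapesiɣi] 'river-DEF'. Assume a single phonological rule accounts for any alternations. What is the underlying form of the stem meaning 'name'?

In [nɛnɔŋobi] and [nɛnɔŋop] the final segment of 'name' alternates: [b] ~ [p].
Compare 'bone', with invariant [p] in [suŋɛŋapi] and [suŋɛŋap]: an analysis with underlying /p/ and a rule producing [b] before the DEF suffix would wrongly predict alternation here too.
The alternation reflects word-final obstruent devoicing: voiced obstruents become voiceless word-finally. /b/ is underlying.

/nɛnɔŋob/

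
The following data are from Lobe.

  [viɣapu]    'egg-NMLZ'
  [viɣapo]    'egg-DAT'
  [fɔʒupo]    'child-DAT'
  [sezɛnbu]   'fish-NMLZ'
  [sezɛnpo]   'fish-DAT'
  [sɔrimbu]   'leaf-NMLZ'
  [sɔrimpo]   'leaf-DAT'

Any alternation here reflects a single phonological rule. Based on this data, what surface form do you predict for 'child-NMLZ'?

The NMLZ morpheme has two allomorphs, [-bu] and [-pu].
By contrast the DAT suffix keeps its initial [p] throughout — that segment must be underlying.
The NMLZ suffix is therefore /-bu/ underlyingly, with post-vocalic devoicing: voiced stops become voiceless after a vowel.
After 'child', which ends in a vowel, the suffix surfaces as [-pu], giving [fɔʒupu].

[fɔʒupu]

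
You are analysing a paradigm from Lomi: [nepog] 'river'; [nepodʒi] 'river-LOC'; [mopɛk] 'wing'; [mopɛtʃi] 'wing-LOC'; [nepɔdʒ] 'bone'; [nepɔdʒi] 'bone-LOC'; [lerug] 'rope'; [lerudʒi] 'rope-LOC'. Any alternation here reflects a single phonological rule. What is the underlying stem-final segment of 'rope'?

/g/

The stem for 'rope' ends in [g] in [lerug] but [dʒ] in [lerudʒi].
But 'bone' keeps [dʒ] in both environments ([nepɔdʒ], [nepɔdʒi]), so there is no rule changing /dʒ/ to [g] in isolation.
The alternation reflects palatalization before a front vowel: /k/ and /g/ become palato-alveolar [tʃ] and [dʒ] before a front vowel. /g/ is underlying.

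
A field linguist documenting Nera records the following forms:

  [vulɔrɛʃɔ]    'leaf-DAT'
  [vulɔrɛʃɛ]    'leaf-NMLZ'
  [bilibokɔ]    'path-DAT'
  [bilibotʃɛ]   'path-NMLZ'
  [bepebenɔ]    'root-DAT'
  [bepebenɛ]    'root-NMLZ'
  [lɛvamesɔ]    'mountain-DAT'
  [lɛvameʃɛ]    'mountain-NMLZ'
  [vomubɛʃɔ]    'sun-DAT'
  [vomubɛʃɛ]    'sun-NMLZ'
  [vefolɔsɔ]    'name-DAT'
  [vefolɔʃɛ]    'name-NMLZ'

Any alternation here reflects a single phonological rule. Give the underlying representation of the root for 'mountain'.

'mountain' shows [s] ~ [ʃ] at the end of the stem ([lɛvamesɔ] vs [lɛvameʃɛ]).
But 'leaf' keeps [ʃ] in both environments ([vulɔrɛʃɔ], [vulɔrɛʃɛ]), so there is no rule changing /ʃ/ to [s] before the DAT suffix.
The underlying segment must be /s/; /k/ and /s/ become palato-alveolar [tʃ] and [ʃ] before a front vowel, yielding [ʃ] there.

/lɛvames/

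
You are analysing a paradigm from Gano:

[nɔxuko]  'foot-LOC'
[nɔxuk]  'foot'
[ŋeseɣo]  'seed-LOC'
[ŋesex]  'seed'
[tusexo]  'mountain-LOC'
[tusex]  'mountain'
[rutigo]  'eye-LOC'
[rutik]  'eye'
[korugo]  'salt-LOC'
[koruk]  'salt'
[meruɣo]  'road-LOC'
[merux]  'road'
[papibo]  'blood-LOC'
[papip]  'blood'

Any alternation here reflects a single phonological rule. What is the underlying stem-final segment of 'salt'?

In [korugo] and [koruk] the final segment of 'salt' alternates: [g] ~ [k].
The stem 'foot' ([nɔxuko], [nɔxuk]) shows [k] unchanged in both environments, so [k] cannot be basic with [g] derived before the LOC suffix.
So /g/ is underlying, and a rule of word-final obstruent devoicing — voiced obstruents become voiceless word-finally — gives [k].

/g/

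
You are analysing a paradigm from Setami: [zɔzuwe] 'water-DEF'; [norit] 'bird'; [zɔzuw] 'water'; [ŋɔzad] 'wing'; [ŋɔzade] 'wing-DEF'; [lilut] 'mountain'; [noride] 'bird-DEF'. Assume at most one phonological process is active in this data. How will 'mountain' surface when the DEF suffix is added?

The stem for 'bird' ends in [t] in [norit] but [d] in [noride].
But 'wing' keeps [d] in both environments ([ŋɔzad], [ŋɔzade]), so there is no rule changing /d/ to [t] in isolation.
The alternation reflects intervocalic voicing: voiceless stops become voiced between vowels. /t/ is underlying.
From [lilut] the stem 'mountain' is /lilut/; between vowels this yields [lilude].

[lilude]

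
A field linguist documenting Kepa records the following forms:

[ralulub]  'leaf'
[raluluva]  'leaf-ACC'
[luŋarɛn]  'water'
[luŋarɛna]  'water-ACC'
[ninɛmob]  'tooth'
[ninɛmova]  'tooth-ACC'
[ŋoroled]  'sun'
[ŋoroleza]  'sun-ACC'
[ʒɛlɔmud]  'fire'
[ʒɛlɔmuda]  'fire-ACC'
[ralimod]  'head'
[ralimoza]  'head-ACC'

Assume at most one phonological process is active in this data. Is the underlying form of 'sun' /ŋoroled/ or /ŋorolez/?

The stem for 'sun' ends in [d] in [ŋoroled] but [z] in [ŋoroleza].
But 'fire' keeps [d] in both environments ([ʒɛlɔmud], [ʒɛlɔmuda]), so there is no rule changing /d/ to [z] before the ACC suffix.
So /z/ is underlying, and a rule of word-final hardening — voiced fricatives become stops word-finally — gives [d].

/ŋorolez/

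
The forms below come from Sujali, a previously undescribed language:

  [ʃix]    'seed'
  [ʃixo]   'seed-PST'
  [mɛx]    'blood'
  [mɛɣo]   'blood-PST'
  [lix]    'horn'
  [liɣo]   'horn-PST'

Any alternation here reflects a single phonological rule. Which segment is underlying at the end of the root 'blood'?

In [mɛx] and [mɛɣo] the final segment of 'blood' alternates: [x] ~ [ɣ].
If /x/ were underlying and a rule turned it into [ɣ] before the PST suffix, 'seed' would also alternate; but it has [x] in both [ʃix] and [ʃixo].
The underlying segment must be /ɣ/; voiced obstruents become voiceless word-finally, yielding [x] there.

/ɣ/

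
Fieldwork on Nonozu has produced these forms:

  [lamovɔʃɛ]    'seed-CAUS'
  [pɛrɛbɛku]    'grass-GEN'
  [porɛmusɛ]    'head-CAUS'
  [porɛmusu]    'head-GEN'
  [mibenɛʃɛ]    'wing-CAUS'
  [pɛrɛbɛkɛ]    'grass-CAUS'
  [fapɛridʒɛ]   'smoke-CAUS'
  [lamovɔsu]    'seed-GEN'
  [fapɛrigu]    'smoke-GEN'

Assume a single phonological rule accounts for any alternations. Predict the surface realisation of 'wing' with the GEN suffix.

[mibenɛsu]

The root 'seed' surfaces as [lamovɔsu] and [lamovɔʃɛ], with a stem-final [s] ~ [ʃ] alternation.
The stem 'head' ([porɛmusu], [porɛmusɛ]) shows [s] unchanged in both environments, so [s] cannot be basic with [ʃ] derived before the CAUS suffix.
The underlying segment must be /ʃ/; palato-alveolar /dʒ/ and /ʃ/ become [g] and [s] when no front vowel follows, yielding [s] there.
From [mibenɛʃɛ] the stem 'wing' is /mibenɛʃ/; when no front vowel follows this yields [mibenɛsu].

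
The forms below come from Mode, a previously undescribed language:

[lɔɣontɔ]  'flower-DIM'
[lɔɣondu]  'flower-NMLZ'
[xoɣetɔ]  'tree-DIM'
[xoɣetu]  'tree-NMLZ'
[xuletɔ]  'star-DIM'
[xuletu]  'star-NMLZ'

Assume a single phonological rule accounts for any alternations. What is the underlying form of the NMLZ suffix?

The NMLZ suffix surfaces as [-du] and [-tu], depending on the final segment of the stem.
By contrast the DIM suffix keeps its initial [t] throughout — that segment must be underlying.
The NMLZ suffix is therefore /-du/ underlyingly, with post-vocalic devoicing: voiced stops become voiceless after a vowel.

/-du/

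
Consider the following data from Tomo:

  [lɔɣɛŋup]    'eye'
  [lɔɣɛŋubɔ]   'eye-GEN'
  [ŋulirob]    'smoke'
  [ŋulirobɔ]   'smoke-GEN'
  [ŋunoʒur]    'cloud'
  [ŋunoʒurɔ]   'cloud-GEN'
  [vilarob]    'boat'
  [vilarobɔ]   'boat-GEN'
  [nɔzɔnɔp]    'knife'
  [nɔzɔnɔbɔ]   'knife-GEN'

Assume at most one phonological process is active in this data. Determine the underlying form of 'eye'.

/lɔɣɛŋup/

'eye' shows [p] ~ [b] at the end of the stem ([lɔɣɛŋup] vs [lɔɣɛŋubɔ]).
The stem 'smoke' ([ŋulirob], [ŋulirobɔ]) shows [b] unchanged in both environments, so [b] cannot be basic with [p] derived in isolation.
The underlying segment must be /p/; voiceless stops become voiced between vowels, yielding [b] there.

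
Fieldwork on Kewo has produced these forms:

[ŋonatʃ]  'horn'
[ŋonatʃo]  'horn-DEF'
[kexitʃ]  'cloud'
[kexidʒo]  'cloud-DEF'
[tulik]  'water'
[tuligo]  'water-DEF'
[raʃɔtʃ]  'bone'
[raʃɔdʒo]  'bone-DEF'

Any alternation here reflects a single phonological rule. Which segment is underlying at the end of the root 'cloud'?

/dʒ/

The root 'cloud' surfaces as [kexitʃ] and [kexidʒo], with a stem-final [tʃ] ~ [dʒ] alternation.
Compare 'horn', with invariant [tʃ] in [ŋonatʃ] and [ŋonatʃo]: an analysis with underlying /tʃ/ and a rule producing [dʒ] before the DEF suffix would wrongly predict alternation here too.
Therefore /dʒ/ is basic and [tʃ] is derived by word-final obstruent devoicing (voiced obstruents become voiceless word-finally).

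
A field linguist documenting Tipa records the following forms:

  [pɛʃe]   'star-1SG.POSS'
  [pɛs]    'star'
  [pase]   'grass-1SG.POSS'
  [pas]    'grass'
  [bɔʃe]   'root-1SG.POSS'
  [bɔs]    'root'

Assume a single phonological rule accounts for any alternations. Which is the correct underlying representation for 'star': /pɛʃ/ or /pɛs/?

/pɛʃ/

The stem for 'star' ends in [ʃ] in [pɛʃe] but [s] in [pɛs].
But 'grass' keeps [s] in both environments ([pase], [pas]), so there is no rule changing /s/ to [ʃ] before the 1SG.POSS suffix.
The alternation reflects depalatalization: palato-alveolar /ʃ/ becomes [s] when no front vowel follows. /ʃ/ is underlying.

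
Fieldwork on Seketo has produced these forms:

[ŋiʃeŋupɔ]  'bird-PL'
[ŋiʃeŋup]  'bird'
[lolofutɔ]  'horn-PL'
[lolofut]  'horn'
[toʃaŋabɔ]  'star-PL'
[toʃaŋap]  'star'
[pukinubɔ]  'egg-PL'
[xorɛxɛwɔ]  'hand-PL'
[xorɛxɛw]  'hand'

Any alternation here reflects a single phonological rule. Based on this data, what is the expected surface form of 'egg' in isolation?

The root 'star' surfaces as [toʃaŋabɔ] and [toʃaŋap], with a stem-final [b] ~ [p] alternation.
But 'bird' keeps [p] in both environments ([ŋiʃeŋupɔ], [ŋiʃeŋup]), so there is no rule changing /p/ to [b] before the PL suffix.
So /b/ is underlying, and a rule of word-final obstruent devoicing — voiced obstruents become voiceless word-finally — gives [p].
The one attested form of 'egg', [pukinubɔ], shows underlying /pukinub/. Applying the same rule word-finally gives [pukinup].

[pukinup]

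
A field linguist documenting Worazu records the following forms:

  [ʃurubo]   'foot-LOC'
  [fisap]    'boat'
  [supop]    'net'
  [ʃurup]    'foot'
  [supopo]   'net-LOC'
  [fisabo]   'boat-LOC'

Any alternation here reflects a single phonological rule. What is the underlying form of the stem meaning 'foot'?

In [ʃurubo] and [ʃurup] the final segment of 'foot' alternates: [b] ~ [p].
If /p/ were underlying and a rule turned it into [b] before the LOC suffix, 'net' would also alternate; but it has [p] in both [supopo] and [supop].
The underlying segment must be /b/; voiced obstruents become voiceless word-finally, yielding [p] there.
Hence 'foot' is /ʃurub/ underlyingly.

/ʃurub/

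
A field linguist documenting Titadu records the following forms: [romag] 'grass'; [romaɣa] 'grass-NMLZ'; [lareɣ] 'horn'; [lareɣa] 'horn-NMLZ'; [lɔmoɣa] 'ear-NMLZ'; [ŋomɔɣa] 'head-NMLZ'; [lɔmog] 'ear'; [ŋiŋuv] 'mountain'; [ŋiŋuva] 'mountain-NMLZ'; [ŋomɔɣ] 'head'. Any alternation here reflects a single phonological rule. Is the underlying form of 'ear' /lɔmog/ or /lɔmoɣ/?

'ear' shows [ɣ] ~ [g] at the end of the stem ([lɔmoɣa] vs [lɔmog]).
Compare 'horn', with invariant [ɣ] in [lareɣa] and [lareɣ]: an analysis with underlying /ɣ/ and a rule producing [g] in isolation would wrongly predict alternation here too.
The alternation reflects intervocalic spirantization: voiced stops become fricatives between vowels. /g/ is underlying.

/lɔmog/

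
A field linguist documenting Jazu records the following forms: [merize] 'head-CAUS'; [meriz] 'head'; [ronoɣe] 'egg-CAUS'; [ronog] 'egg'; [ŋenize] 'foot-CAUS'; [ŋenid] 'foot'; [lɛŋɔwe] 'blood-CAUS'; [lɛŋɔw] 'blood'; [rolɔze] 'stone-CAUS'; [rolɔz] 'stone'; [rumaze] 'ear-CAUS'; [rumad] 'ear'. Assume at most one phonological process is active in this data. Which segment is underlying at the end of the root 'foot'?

/d/

The root 'foot' surfaces as [ŋenize] and [ŋenid], with a stem-final [z] ~ [d] alternation.
Compare 'head', with invariant [z] in [merize] and [meriz]: an analysis with underlying /z/ and a rule producing [d] in isolation would wrongly predict alternation here too.
Therefore /d/ is basic and [z] is derived by intervocalic spirantization (voiced stops become fricatives between vowels).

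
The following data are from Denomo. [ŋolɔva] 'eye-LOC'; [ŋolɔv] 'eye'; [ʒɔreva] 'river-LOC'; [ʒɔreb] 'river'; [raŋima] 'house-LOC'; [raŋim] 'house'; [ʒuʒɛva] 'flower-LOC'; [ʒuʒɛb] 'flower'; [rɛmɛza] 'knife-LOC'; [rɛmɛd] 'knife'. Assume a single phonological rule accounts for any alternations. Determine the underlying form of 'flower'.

/ʒuʒɛb/

In [ʒuʒɛva] and [ʒuʒɛb] the final segment of 'flower' alternates: [v] ~ [b].
But 'eye' keeps [v] in both environments ([ŋolɔva], [ŋolɔv]), so there is no rule changing /v/ to [b] in isolation.
So /b/ is underlying, and a rule of intervocalic spirantization — voiced stops become fricatives between vowels — gives [v].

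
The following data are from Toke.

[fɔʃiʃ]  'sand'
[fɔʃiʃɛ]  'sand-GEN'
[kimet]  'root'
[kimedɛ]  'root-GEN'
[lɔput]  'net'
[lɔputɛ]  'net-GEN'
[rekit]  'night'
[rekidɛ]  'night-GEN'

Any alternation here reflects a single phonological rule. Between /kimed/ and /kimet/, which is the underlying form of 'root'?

'root' shows [t] ~ [d] at the end of the stem ([kimet] vs [kimedɛ]).
But 'net' keeps [t] in both environments ([lɔput], [lɔputɛ]), so there is no rule changing /t/ to [d] before the GEN suffix.
Therefore /d/ is basic and [t] is derived by word-final obstruent devoicing (voiced obstruents become voiceless word-finally).

/kimed/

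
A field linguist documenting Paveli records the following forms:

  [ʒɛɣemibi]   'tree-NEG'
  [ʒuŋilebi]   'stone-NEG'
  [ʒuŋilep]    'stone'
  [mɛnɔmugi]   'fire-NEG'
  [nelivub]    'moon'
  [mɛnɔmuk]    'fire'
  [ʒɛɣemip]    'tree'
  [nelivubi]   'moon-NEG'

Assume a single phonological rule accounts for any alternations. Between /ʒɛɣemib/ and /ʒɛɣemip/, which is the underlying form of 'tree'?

'tree' shows [b] ~ [p] at the end of the stem ([ʒɛɣemibi] vs [ʒɛɣemip]).
If /b/ were underlying and a rule turned it into [p] in isolation, 'moon' would also alternate; but it has [b] in both [nelivubi] and [nelivub].
The alternation reflects intervocalic voicing: voiceless stops become voiced between vowels. /p/ is underlying.

/ʒɛɣemip/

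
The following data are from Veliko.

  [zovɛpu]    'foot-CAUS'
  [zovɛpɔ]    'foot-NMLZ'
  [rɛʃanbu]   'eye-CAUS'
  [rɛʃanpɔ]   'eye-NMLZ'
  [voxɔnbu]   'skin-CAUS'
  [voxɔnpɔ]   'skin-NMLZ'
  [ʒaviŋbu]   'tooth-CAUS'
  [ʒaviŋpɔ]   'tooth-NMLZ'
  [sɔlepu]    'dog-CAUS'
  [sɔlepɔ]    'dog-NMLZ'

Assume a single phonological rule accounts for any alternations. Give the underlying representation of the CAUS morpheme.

The CAUS suffix surfaces as [-bu] and [-pu], depending on the final segment of the stem.
The NMLZ suffix, which begins with [p], is invariant after every stem; so [p] is not altered by any rule here.
So the underlying form is /-bu/, and voiced stops become voiceless after a vowel.

/-bu/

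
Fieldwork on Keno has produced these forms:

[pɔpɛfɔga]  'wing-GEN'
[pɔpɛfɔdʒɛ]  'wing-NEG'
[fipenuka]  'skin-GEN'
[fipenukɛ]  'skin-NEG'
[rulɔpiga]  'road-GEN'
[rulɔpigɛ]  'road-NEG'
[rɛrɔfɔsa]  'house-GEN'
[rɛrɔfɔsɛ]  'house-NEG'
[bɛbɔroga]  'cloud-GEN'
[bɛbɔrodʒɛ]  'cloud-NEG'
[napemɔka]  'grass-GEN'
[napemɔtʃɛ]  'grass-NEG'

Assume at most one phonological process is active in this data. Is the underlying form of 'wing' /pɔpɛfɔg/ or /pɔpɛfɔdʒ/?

/pɔpɛfɔdʒ/

'wing' shows [g] ~ [dʒ] at the end of the stem ([pɔpɛfɔga] vs [pɔpɛfɔdʒɛ]).
If /g/ were underlying and a rule turned it into [dʒ] before the NEG suffix, 'road' would also alternate; but it has [g] in both [rulɔpiga] and [rulɔpigɛ].
The underlying segment must be /dʒ/; palato-alveolar /tʃ/ and /dʒ/ become [k] and [g] when no front vowel follows, yielding [g] there.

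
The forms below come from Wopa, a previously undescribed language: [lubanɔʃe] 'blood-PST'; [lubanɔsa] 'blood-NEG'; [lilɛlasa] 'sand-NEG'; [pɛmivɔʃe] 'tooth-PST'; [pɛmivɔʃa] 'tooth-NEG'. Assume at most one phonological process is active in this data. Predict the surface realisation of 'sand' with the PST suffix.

The root 'blood' surfaces as [lubanɔʃe] and [lubanɔsa], with a stem-final [ʃ] ~ [s] alternation.
Compare 'tooth', with invariant [ʃ] in [pɛmivɔʃe] and [pɛmivɔʃa]: an analysis with underlying /ʃ/ and a rule producing [s] before the NEG suffix would wrongly predict alternation here too.
The underlying segment must be /s/; /s/ becomes palato-alveolar [ʃ] before a front vowel, yielding [ʃ] there.
The one attested form of 'sand', [lilɛlasa], shows underlying /lilɛlas/. Applying the same rule before a front vowel gives [lilɛlaʃe].

[lilɛlaʃe]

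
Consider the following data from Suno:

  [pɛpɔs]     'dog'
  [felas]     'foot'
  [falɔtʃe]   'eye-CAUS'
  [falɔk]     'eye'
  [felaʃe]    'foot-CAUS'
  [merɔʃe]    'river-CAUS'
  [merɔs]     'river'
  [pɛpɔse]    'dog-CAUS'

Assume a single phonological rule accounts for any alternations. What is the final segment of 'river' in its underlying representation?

/ʃ/

'river' shows [s] ~ [ʃ] at the end of the stem ([merɔs] vs [merɔʃe]).
But 'dog' keeps [s] in both environments ([pɛpɔs], [pɛpɔse]), so there is no rule changing /s/ to [ʃ] before the CAUS suffix.
So /ʃ/ is underlying, and a rule of depalatalization — palato-alveolar /tʃ/ and /ʃ/ become [k] and [s] when no front vowel follows — gives [s].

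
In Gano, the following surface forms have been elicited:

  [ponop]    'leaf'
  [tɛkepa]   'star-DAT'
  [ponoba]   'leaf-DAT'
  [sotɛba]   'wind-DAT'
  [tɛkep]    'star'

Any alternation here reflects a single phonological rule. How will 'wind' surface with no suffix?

[sotɛp]

'leaf' shows [b] ~ [p] at the end of the stem ([ponoba] vs [ponop]).
If /p/ were underlying and a rule turned it into [b] before the DAT suffix, 'star' would also alternate; but it has [p] in both [tɛkepa] and [tɛkep].
So /b/ is underlying, and a rule of word-final obstruent devoicing — voiced obstruents become voiceless word-finally — gives [p].
From [sotɛba] the stem 'wind' is /sotɛb/; word-finally this yields [sotɛp].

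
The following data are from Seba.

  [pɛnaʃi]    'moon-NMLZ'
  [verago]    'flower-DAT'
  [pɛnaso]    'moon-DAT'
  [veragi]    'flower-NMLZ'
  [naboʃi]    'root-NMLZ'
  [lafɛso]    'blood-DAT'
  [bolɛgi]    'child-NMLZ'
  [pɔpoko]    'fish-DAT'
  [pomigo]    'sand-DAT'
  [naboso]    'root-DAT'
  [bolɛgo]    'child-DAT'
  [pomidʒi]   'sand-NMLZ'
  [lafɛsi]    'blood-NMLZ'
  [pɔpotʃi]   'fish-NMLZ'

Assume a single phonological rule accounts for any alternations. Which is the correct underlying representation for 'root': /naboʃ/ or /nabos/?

In [naboʃi] and [naboso] the final segment of 'root' alternates: [ʃ] ~ [s].
But 'blood' keeps [s] in both environments ([lafɛsi], [lafɛso]), so there is no rule changing /s/ to [ʃ] before the NMLZ suffix.
The underlying segment must be /ʃ/; palato-alveolar /tʃ/, /dʒ/ and /ʃ/ become [k], [g] and [s] when no front vowel follows, yielding [s] there.

/naboʃ/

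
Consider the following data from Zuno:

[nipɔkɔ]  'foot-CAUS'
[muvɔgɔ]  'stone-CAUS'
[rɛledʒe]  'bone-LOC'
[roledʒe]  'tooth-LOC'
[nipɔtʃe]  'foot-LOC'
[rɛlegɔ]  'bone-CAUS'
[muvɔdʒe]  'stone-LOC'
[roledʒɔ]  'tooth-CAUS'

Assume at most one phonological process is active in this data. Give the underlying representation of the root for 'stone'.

The root 'stone' surfaces as [muvɔgɔ] and [muvɔdʒe], with a stem-final [g] ~ [dʒ] alternation.
The stem 'tooth' ([roledʒɔ], [roledʒe]) shows [dʒ] unchanged in both environments, so [dʒ] cannot be basic with [g] derived before the CAUS suffix.
The alternation reflects palatalization before a front vowel: /k/ and /g/ become palato-alveolar [tʃ] and [dʒ] before a front vowel. /g/ is underlying.
Hence 'stone' is /muvɔg/ underlyingly.

/muvɔg/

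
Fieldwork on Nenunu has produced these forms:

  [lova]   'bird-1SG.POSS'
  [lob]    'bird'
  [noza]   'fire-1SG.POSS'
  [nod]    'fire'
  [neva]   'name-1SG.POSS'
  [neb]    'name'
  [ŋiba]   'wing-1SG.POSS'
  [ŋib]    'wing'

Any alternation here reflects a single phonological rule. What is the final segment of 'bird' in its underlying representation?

The stem for 'bird' ends in [v] in [lova] but [b] in [lob].
But 'wing' keeps [b] in both environments ([ŋiba], [ŋib]), so there is no rule changing /b/ to [v] before the 1SG.POSS suffix.
The alternation reflects word-final hardening: voiced fricatives become stops word-finally. /v/ is underlying.

/v/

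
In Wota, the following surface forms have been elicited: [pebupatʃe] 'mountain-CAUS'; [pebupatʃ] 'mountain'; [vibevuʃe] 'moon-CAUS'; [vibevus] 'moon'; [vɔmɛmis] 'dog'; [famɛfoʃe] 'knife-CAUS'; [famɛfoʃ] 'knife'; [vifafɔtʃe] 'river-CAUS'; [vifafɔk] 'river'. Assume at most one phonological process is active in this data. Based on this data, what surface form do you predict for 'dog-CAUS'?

The stem for 'moon' ends in [ʃ] in [vibevuʃe] but [s] in [vibevus].
If /ʃ/ were underlying and a rule turned it into [s] in isolation, 'knife' would also alternate; but it has [ʃ] in both [famɛfoʃe] and [famɛfoʃ].
So /s/ is underlying, and a rule of palatalization before a front vowel — /k/ and /s/ become palato-alveolar [tʃ] and [ʃ] before a front vowel — gives [ʃ].
The one attested form of 'dog', [vɔmɛmis], shows underlying /vɔmɛmis/. Applying the same rule before a front vowel gives [vɔmɛmiʃe].

[vɔmɛmiʃe]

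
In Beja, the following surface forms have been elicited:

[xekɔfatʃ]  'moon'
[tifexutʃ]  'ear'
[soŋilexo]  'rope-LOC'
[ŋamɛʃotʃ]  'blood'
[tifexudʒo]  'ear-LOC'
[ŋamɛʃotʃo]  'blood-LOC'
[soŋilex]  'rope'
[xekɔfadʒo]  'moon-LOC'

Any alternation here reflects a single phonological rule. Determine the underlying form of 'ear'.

The stem for 'ear' ends in [tʃ] in [tifexutʃ] but [dʒ] in [tifexudʒo].
If /tʃ/ were underlying and a rule turned it into [dʒ] before the LOC suffix, 'blood' would also alternate; but it has [tʃ] in both [ŋamɛʃotʃ] and [ŋamɛʃotʃo].
The underlying segment must be /dʒ/; voiced obstruents become voiceless word-finally, yielding [tʃ] there.
The underlying form of 'ear' is therefore /tifexudʒ/.

/tifexudʒ/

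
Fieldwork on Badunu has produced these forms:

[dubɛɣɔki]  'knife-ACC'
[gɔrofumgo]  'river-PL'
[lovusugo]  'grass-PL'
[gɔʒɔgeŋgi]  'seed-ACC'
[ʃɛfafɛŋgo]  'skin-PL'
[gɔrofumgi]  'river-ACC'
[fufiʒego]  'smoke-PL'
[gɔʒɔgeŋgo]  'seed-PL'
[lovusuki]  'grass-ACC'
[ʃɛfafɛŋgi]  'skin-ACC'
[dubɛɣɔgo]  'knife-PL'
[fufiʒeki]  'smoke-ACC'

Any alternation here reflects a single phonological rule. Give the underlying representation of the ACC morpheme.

The ACC suffix surfaces as [-gi] and [-ki], depending on the final segment of the stem.
By contrast the PL suffix keeps its initial [g] throughout — that segment must be underlying.
The ACC suffix is therefore /-ki/ underlyingly, with post-nasal voicing: voiceless stops become voiced after a nasal.

/-ki/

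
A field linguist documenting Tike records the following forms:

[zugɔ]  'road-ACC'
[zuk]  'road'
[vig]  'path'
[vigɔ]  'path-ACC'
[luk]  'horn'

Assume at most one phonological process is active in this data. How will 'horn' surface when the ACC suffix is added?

[lugɔ]

In [zugɔ] and [zuk] the final segment of 'road' alternates: [g] ~ [k].
Compare 'path', with invariant [g] in [vigɔ] and [vig]: an analysis with underlying /g/ and a rule producing [k] in isolation would wrongly predict alternation here too.
The underlying segment must be /k/; voiceless stops become voiced between vowels, yielding [g] there.
The one attested form of 'horn', [luk], shows underlying /luk/. Applying the same rule between vowels gives [lugɔ].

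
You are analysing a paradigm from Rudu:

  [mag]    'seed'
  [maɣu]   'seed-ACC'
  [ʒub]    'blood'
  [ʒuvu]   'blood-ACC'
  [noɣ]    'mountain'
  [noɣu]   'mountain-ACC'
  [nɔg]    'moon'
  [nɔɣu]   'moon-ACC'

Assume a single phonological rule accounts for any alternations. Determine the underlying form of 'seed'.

The root 'seed' surfaces as [mag] and [maɣu], with a stem-final [g] ~ [ɣ] alternation.
But 'mountain' keeps [ɣ] in both environments ([noɣ], [noɣu]), so there is no rule changing /ɣ/ to [g] in isolation.
So /g/ is underlying, and a rule of intervocalic spirantization — voiced stops become fricatives between vowels — gives [ɣ].

/mag/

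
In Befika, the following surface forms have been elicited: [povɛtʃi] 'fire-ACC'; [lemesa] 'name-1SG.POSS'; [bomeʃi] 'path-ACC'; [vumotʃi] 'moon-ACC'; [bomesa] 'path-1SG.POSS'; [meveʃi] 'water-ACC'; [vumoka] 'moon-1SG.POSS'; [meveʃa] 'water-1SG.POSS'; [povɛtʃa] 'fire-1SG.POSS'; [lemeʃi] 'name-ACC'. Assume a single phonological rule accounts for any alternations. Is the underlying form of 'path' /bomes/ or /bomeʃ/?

The root 'path' surfaces as [bomeʃi] and [bomesa], with a stem-final [ʃ] ~ [s] alternation.
But 'water' keeps [ʃ] in both environments ([meveʃi], [meveʃa]), so there is no rule changing /ʃ/ to [s] before the 1SG.POSS suffix.
Therefore /s/ is basic and [ʃ] is derived by palatalization before a front vowel (/k/ and /s/ become palato-alveolar [tʃ] and [ʃ] before a front vowel).

/bomes/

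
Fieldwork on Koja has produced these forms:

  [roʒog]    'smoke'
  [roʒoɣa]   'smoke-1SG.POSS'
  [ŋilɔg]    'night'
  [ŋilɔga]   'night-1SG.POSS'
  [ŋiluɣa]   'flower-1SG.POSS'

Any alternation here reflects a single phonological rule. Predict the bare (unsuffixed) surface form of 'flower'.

The root 'smoke' surfaces as [roʒog] and [roʒoɣa], with a stem-final [g] ~ [ɣ] alternation.
Compare 'night', with invariant [g] in [ŋilɔg] and [ŋilɔga]: an analysis with underlying /g/ and a rule producing [ɣ] before the 1SG.POSS suffix would wrongly predict alternation here too.
So /ɣ/ is underlying, and a rule of word-final hardening — voiced fricatives become stops word-finally — gives [g].
From [ŋiluɣa] the stem 'flower' is /ŋiluɣ/; word-finally this yields [ŋilug].

[ŋilug]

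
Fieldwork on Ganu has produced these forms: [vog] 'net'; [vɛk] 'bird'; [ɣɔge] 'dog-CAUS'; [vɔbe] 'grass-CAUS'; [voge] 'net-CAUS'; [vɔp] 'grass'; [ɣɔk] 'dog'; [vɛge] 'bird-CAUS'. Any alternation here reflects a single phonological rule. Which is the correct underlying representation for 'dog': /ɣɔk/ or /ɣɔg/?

The root 'dog' surfaces as [ɣɔk] and [ɣɔge], with a stem-final [k] ~ [g] alternation.
Compare 'net', with invariant [g] in [vog] and [voge]: an analysis with underlying /g/ and a rule producing [k] in isolation would wrongly predict alternation here too.
The underlying segment must be /k/; voiceless stops become voiced between vowels, yielding [g] there.

/ɣɔk/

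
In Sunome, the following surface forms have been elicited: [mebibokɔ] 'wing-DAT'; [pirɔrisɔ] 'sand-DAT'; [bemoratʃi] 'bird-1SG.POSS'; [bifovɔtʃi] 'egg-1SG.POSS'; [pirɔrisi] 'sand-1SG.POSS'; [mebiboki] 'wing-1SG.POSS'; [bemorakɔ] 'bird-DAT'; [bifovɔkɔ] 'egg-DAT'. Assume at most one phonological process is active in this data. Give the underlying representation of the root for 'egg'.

/bifovɔtʃ/

'egg' shows [k] ~ [tʃ] at the end of the stem ([bifovɔkɔ] vs [bifovɔtʃi]).
But 'wing' keeps [k] in both environments ([mebibokɔ], [mebiboki]), so there is no rule changing /k/ to [tʃ] before the 1SG.POSS suffix.
Therefore /tʃ/ is basic and [k] is derived by depalatalization (palato-alveolar /tʃ/ becomes [k] when no front vowel follows).
Hence 'egg' is /bifovɔtʃ/ underlyingly.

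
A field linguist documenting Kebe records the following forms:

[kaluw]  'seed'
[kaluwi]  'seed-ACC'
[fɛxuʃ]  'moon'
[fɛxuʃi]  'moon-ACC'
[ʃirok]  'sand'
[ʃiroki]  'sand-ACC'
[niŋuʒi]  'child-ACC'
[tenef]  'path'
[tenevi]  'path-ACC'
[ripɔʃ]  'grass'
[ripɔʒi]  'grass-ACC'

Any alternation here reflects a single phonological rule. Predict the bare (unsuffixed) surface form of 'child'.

The root 'grass' surfaces as [ripɔʃ] and [ripɔʒi], with a stem-final [ʃ] ~ [ʒ] alternation.
If /ʃ/ were underlying and a rule turned it into [ʒ] before the ACC suffix, 'moon' would also alternate; but it has [ʃ] in both [fɛxuʃ] and [fɛxuʃi].
So /ʒ/ is underlying, and a rule of word-final obstruent devoicing — voiced obstruents become voiceless word-finally — gives [ʃ].
The one attested form of 'child', [niŋuʒi], shows underlying /niŋuʒ/. Applying the same rule word-finally gives [niŋuʃ].

[niŋuʃ]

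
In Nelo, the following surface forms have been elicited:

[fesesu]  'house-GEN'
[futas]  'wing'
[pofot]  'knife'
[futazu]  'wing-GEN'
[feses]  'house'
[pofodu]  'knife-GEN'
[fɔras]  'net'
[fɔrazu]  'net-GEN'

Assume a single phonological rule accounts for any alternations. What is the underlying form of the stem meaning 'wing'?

/futaz/

The stem for 'wing' ends in [z] in [futazu] but [s] in [futas].
Compare 'house', with invariant [s] in [fesesu] and [feses]: an analysis with underlying /s/ and a rule producing [z] before the GEN suffix would wrongly predict alternation here too.
The underlying segment must be /z/; voiced obstruents become voiceless word-finally, yielding [s] there.
The underlying form of 'wing' is therefore /futaz/.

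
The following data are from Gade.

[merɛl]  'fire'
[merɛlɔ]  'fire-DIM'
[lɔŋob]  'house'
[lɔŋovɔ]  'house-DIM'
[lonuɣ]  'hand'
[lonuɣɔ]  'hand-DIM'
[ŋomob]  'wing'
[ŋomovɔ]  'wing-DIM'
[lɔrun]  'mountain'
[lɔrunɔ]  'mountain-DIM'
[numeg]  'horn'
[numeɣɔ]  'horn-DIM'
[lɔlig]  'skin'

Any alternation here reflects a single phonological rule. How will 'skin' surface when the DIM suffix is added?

In [numeg] and [numeɣɔ] the final segment of 'horn' alternates: [g] ~ [ɣ].
The stem 'hand' ([lonuɣ], [lonuɣɔ]) shows [ɣ] unchanged in both environments, so [ɣ] cannot be basic with [g] derived in isolation.
The alternation reflects intervocalic spirantization: voiced stops become fricatives between vowels. /g/ is underlying.
The one attested form of 'skin', [lɔlig], shows underlying /lɔlig/. Applying the same rule between vowels gives [lɔliɣɔ].

[lɔliɣɔ]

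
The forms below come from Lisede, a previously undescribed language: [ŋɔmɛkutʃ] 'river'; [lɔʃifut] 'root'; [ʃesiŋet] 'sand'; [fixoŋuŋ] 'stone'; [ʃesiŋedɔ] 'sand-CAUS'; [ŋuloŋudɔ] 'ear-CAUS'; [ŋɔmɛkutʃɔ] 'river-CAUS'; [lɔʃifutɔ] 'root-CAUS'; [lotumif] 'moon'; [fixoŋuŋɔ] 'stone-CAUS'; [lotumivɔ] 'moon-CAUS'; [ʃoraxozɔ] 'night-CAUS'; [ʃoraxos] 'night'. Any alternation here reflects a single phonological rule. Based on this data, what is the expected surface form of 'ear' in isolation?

In [ʃesiŋedɔ] and [ʃesiŋet] the final segment of 'sand' alternates: [d] ~ [t].
The stem 'root' ([lɔʃifutɔ], [lɔʃifut]) shows [t] unchanged in both environments, so [t] cannot be basic with [d] derived before the CAUS suffix.
The underlying segment must be /d/; voiced obstruents become voiceless word-finally, yielding [t] there.
From [ŋuloŋudɔ] the stem 'ear' is /ŋuloŋud/; word-finally this yields [ŋuloŋut].

[ŋuloŋut]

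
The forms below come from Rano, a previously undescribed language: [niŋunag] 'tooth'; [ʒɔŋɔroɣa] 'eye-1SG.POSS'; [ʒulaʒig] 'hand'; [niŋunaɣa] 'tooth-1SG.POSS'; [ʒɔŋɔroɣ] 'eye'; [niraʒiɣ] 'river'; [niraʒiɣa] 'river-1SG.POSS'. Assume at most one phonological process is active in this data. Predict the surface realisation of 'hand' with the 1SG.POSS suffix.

[ʒulaʒiɣa]

The root 'tooth' surfaces as [niŋunag] and [niŋunaɣa], with a stem-final [g] ~ [ɣ] alternation.
The stem 'river' ([niraʒiɣ], [niraʒiɣa]) shows [ɣ] unchanged in both environments, so [ɣ] cannot be basic with [g] derived in isolation.
The alternation reflects intervocalic spirantization: voiced stops become fricatives between vowels. /g/ is underlying.
From [ʒulaʒig] the stem 'hand' is /ʒulaʒig/; between vowels this yields [ʒulaʒiɣa].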